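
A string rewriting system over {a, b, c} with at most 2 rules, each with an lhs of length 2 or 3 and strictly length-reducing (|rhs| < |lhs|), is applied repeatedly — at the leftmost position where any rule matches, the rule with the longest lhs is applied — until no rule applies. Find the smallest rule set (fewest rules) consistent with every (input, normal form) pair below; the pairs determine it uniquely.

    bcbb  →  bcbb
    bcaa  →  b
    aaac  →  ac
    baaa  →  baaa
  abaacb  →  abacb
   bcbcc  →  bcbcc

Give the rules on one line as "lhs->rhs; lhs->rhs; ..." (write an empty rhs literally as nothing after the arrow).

  | bcbb
  | bcaa => b
  | aaac => aac => ac
  | baaa

aac->ac; caa->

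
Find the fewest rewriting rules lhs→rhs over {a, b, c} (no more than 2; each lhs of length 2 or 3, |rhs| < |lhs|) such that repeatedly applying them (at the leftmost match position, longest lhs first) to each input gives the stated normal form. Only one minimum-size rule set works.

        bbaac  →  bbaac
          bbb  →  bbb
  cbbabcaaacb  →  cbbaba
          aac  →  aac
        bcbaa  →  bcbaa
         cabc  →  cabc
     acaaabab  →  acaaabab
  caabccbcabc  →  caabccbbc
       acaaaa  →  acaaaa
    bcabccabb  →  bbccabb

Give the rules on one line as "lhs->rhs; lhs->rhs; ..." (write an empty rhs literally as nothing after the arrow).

acb->; bca->b

  | bbaac
  | bbb
  | cbbabcaaacb => cbbabaacb => cbbaba
  | aac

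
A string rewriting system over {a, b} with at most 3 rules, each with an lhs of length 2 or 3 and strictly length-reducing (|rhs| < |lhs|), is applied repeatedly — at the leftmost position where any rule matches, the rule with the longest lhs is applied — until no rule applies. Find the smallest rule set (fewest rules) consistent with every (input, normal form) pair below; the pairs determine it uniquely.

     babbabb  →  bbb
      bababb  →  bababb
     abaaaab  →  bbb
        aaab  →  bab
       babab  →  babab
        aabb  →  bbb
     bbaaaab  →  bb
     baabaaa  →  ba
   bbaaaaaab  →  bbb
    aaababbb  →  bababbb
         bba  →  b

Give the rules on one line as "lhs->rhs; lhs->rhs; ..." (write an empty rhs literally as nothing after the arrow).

  | babbabb => baaabb => bbabb => aabb => bbb
  | bababb
  | abaaaab => abbaab => aaaab => baab => bbb
  | aaab => bab

aa->b; bba->aa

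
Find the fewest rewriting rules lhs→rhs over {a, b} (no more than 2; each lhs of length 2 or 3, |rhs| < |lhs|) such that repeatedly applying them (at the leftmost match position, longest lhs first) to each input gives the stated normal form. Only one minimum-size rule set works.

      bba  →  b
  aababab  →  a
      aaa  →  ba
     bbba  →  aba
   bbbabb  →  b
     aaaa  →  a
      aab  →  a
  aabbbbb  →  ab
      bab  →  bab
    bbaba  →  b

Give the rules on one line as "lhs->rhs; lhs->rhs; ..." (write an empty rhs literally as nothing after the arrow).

aa->b; bb->a

  | bba => aa => b
  | aababab => bbabab => aabab => bbab => aab => bb => a
  | aaa => ba
  | bbba => aba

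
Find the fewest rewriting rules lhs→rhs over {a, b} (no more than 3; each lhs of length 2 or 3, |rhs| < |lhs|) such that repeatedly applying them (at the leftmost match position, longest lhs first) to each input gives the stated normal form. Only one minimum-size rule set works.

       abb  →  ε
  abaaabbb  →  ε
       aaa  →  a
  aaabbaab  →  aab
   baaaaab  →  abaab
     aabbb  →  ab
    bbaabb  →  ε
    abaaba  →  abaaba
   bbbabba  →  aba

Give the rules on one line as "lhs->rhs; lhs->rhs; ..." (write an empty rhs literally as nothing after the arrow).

aaa->bb; abb->; bb->a

  | abb => ε
  | abaaabbb => abbbbbb => bbbb => abb => ε
  | aaa => bb => a
  | aaabbaab => bbbbaab => abbaab => aab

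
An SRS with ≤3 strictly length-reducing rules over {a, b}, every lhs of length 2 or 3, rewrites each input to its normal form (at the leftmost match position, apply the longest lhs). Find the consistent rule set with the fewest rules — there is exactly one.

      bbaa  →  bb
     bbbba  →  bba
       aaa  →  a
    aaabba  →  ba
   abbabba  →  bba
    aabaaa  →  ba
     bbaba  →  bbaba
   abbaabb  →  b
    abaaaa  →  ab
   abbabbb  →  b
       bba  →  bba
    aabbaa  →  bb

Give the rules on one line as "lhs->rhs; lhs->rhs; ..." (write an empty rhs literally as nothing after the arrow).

  | bbaa => bb
  | bbbba => bba
  | aaa => a
  | aaabba => abba => ba

aa->; abb->b; bbb->b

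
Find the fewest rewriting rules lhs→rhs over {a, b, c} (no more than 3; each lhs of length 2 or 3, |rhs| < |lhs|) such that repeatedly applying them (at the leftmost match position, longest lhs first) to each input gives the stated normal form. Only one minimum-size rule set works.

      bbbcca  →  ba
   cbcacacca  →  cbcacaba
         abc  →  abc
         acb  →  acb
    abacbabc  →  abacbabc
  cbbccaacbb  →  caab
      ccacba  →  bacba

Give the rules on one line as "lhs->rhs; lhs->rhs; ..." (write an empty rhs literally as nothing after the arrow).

bb->c; cc->b

  | bbbcca => cbcca => cbba => cca => ba
  | cbcacacca => cbcacaba
  | abc
  | acb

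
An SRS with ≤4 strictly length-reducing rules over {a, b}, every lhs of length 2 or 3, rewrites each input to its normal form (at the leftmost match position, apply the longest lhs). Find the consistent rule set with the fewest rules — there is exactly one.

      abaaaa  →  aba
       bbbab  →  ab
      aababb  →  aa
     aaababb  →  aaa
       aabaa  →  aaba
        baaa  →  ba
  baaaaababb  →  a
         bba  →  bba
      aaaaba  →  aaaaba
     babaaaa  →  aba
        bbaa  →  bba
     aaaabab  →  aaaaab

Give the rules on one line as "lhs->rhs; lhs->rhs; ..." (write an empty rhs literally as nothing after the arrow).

  | abaaaa => abaaa => abaa => aba
  | bbbab => bbab => bab => ab
  | aababb => aaabb => aa
  | aaababb => aaaabb => aaa

abb->; baa->ba; bab->ab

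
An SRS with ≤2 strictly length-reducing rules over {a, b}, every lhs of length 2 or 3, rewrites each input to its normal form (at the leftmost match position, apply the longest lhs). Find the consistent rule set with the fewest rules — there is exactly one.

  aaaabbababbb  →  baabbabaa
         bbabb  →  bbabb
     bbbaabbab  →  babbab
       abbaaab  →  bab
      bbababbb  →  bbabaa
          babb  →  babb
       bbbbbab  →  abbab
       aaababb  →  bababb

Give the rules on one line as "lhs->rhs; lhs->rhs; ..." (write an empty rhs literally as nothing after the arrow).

  | aaaabbababbb => baabbababbb => baabbabaa
  | bbabb
  | bbbaabbab => aaabbab => babbab
  | abbaaab => abbbab => aaab => bab

aaa->ba; bbb->a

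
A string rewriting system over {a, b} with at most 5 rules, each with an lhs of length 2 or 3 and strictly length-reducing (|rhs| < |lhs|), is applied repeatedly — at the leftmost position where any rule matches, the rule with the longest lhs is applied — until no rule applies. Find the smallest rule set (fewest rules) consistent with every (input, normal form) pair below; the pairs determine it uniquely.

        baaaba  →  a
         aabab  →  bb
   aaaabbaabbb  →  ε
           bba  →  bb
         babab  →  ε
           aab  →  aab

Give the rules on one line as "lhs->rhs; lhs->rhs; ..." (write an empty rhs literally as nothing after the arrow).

  | baaaba => bbaba => bbba => a
  | aabab => aabb => abb => bb
  | aaaabbaabbb => aaabbaabbb => aabbaabbb => abbaabbb => bbaabbb => bbbbbb => bbb => ε
  | bba => bb

abb->bb; ba->b; baa->bb; bbb->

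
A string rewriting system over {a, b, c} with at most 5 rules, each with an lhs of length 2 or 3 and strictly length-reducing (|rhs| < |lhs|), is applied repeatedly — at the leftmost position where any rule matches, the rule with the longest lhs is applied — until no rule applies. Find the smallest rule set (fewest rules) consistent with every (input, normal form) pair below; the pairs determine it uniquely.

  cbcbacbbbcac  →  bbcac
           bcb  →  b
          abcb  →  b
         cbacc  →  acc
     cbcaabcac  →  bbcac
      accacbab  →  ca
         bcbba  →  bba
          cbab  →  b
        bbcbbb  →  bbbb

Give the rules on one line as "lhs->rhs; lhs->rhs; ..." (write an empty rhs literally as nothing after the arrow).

  | cbcbacbbbcac => cbacbbbcac => acbbbcac => abbcac => bbcac
  | bcb => b
  | abcb => bcb => b
  | cbacc => acc

aab->ca; ab->b; caa->ba; cb->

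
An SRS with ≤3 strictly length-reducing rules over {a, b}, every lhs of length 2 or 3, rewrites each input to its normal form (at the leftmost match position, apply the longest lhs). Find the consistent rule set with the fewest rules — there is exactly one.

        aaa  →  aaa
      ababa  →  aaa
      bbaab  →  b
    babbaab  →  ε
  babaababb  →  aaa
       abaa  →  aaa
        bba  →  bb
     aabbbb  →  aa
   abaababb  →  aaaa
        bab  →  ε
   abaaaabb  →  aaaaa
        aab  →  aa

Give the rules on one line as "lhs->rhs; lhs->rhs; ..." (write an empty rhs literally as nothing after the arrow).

ab->a; ba->b; bab->

  | aaa
  | ababa => aaba => aaa
  | bbaab => bbab => b
  | babbaab => baab => bab => ε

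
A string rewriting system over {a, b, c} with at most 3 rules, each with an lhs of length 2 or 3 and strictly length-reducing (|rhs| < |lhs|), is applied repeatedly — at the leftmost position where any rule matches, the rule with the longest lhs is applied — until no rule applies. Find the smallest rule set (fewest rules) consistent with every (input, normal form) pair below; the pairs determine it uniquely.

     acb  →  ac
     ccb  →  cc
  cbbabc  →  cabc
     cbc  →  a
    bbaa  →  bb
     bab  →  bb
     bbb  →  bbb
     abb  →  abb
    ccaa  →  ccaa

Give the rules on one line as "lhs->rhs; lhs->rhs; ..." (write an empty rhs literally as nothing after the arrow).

ba->b; cb->c; cbc->a

  | acb => ac
  | ccb => cc
  | cbbabc => cbabc => cabc
  | cbc => a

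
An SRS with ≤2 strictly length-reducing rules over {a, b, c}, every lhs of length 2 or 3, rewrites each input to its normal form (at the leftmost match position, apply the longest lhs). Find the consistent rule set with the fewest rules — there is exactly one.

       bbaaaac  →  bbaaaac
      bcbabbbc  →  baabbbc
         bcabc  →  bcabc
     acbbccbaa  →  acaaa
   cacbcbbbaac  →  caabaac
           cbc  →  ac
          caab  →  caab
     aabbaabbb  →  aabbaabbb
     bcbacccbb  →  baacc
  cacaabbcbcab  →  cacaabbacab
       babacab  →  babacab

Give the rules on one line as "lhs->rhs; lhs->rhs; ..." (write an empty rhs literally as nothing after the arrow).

cb->a; cbb->

  | bbaaaac
  | bcbabbbc => baabbbc
  | bcabc
  | acbbccbaa => accbaa => acaaa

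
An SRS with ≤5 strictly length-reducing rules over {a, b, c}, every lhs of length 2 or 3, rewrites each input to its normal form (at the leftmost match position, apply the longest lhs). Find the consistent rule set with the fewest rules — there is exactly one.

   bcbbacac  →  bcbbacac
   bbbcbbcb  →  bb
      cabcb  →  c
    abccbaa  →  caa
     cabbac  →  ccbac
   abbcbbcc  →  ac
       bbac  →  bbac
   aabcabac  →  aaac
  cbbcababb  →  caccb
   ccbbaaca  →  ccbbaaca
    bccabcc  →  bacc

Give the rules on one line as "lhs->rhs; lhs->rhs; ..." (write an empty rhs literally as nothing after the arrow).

ab->c; bbc->a; cbc->; ccc->a

  | bcbbacac
  | bbbcbbcb => babbcb => bcbcb => bb
  | cabcb => cccb => ab => c
  | abccbaa => cccbaa => abaa => caa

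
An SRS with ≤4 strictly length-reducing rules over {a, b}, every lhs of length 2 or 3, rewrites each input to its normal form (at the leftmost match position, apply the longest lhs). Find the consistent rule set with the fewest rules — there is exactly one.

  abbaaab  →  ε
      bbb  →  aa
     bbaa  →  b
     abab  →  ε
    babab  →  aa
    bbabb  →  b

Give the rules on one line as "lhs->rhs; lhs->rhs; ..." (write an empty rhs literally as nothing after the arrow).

ab->; baa->; bab->aa; bbb->aa

  | abbaaab => baaab => ab => ε
  | bbb => aa
  | bbaa => b
  | abab => ab => ε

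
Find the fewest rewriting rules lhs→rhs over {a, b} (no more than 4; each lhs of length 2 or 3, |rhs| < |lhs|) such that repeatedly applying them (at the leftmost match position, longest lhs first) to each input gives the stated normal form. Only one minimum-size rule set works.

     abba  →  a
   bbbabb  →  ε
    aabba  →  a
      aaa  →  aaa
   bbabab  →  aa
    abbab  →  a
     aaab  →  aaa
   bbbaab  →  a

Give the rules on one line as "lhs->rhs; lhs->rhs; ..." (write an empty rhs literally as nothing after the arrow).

ab->a; abb->bb; ba->; bb->

  | abba => bba => a
  | bbbabb => babb => bb => ε
  | aabba => abba => bba => a
  | aaa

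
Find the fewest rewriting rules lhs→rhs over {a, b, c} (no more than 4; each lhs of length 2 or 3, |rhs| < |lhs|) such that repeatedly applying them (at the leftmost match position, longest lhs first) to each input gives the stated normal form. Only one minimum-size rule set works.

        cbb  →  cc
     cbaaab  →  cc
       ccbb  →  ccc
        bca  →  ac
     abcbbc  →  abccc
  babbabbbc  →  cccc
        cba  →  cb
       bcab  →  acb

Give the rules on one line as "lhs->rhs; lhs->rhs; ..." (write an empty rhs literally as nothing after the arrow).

ba->b; bb->c; bca->ac

  | cbb => cc
  | cbaaab => cbaab => cbab => cbb => cc
  | ccbb => ccc
  | bca => ac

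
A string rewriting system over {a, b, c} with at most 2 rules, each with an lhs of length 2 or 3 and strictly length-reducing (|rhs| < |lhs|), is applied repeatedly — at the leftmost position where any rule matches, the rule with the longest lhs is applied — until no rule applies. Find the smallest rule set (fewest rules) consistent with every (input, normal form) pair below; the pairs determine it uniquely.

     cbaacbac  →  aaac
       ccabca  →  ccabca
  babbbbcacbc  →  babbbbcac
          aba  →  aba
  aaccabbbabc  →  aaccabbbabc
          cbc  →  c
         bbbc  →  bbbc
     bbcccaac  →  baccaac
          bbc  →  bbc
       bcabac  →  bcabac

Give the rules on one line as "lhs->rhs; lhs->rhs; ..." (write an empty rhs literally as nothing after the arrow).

  | cbaacbac => aacbac => aaac
  | ccabca
  | babbbbcacbc => babbbbcac
  | aba

bcc->ac; cb->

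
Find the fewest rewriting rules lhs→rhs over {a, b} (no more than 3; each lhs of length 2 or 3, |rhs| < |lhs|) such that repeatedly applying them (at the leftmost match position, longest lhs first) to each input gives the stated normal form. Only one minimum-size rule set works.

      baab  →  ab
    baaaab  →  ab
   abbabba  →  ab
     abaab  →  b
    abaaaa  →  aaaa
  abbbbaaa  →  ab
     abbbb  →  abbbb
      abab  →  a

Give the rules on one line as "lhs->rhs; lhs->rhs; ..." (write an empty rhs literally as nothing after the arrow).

aab->b; ba->; bab->

  | baab => ab
  | baaaab => aaab => ab
  | abbabba => abba => ab
  | abaab => aab => b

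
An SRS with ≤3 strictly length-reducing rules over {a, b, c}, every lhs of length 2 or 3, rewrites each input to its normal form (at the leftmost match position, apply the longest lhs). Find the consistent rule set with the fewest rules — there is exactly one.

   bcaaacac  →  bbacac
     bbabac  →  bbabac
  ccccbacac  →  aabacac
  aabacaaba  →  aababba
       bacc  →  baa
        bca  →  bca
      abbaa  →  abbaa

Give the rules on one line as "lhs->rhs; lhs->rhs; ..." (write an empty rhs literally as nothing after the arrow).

  | bcaaacac => bbacac
  | bbabac
  | ccccbacac => accbacac => aabacac
  | aabacaaba => aababba

caa->b; cc->a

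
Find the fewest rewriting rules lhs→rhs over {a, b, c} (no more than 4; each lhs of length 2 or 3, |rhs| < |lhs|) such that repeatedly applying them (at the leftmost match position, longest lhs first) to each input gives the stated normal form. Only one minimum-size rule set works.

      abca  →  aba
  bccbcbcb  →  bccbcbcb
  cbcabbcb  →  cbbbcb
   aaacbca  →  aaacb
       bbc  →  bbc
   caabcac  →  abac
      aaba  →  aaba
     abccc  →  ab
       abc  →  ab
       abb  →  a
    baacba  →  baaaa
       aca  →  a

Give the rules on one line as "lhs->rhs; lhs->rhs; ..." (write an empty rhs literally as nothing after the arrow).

  | abca => aba
  | bccbcbcb
  | cbcabbcb => cbbbcb
  | aaacbca => aaacb

abb->a; abc->ab; ca->; cba->aa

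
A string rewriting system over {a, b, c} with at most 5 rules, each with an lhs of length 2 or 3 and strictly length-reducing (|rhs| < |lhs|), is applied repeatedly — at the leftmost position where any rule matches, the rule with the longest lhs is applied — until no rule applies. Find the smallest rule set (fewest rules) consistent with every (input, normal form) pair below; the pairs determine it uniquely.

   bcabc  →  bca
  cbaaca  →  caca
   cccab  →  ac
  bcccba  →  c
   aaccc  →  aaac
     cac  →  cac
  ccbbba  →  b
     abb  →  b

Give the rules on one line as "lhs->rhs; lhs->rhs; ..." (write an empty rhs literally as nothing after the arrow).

ab->; abc->a; ba->; cc->a

  | bcabc => bca
  | cbaaca => caca
  | cccab => acab => ac
  | bcccba => bacba => cba => c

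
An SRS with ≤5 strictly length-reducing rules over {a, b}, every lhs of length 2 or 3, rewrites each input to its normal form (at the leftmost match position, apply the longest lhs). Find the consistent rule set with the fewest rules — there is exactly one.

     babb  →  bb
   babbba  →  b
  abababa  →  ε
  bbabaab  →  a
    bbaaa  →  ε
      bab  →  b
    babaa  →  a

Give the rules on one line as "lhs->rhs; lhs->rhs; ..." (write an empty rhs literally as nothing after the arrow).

aa->; ab->a; ba->; bba->

  | babb => bb
  | babbba => bbba => b
  | abababa => aababa => baba => ba => ε
  | bbabaab => baab => ab => a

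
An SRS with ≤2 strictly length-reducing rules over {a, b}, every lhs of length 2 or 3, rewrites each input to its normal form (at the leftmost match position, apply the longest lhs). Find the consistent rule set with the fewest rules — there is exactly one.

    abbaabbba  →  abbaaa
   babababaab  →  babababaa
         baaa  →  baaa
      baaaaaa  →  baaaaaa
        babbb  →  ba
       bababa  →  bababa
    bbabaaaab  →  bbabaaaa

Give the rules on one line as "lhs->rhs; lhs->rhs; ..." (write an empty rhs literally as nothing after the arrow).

aab->aa; bbb->

  | abbaabbba => abbaabba => abbaaba => abbaaa
  | babababaab => babababaa
  | baaa
  | baaaaaa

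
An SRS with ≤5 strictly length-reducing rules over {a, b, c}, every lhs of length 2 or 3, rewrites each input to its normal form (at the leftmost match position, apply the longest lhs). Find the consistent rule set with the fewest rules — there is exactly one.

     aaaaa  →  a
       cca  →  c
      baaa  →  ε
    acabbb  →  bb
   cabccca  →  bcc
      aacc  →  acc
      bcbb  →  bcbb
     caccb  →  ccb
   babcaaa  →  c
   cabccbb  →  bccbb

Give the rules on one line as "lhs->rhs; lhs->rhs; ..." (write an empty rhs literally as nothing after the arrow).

  | aaaaa => aaaa => aaa => aa => a
  | cca => c
  | baaa => ca => ε
  | acabbb => abbb => bb

aa->a; ab->; baa->c; ca->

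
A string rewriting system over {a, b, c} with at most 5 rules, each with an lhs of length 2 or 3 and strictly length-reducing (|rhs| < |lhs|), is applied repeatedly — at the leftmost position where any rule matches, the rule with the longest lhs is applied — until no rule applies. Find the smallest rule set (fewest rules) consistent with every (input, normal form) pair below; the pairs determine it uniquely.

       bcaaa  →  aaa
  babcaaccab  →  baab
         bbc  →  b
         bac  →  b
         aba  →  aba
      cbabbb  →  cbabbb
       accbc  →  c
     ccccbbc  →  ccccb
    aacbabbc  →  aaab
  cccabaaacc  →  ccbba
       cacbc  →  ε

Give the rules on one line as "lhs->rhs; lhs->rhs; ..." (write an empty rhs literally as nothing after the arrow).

  | bcaaa => aaa
  | babcaaccab => baaaccab => baacab => baab
  | bbc => b
  | bac => b

ac->; acb->a; bc->; ca->b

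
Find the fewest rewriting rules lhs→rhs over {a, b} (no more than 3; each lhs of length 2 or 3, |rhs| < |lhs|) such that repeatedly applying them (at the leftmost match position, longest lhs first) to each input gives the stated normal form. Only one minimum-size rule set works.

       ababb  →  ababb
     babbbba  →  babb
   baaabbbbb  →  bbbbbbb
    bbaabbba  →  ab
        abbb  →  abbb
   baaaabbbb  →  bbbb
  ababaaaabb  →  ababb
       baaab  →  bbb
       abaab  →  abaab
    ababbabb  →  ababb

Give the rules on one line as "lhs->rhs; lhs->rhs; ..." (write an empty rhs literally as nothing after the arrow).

  | ababb
  | babbbba => babb
  | baaabbbbb => bbbbbbb
  | bbaabbba => abbba => ab

aaa->b; bba->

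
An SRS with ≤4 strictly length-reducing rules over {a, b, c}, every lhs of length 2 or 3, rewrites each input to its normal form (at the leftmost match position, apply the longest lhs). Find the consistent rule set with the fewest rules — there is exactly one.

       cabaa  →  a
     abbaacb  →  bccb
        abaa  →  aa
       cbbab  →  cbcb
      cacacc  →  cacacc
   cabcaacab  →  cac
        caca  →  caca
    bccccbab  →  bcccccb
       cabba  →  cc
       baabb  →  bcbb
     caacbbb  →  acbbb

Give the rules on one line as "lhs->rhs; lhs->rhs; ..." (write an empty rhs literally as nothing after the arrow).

ab->; ba->c; baa->bc; caa->a

  | cabaa => caa => a
  | abbaacb => baacb => bccb
  | abaa => aa
  | cbbab => cbcb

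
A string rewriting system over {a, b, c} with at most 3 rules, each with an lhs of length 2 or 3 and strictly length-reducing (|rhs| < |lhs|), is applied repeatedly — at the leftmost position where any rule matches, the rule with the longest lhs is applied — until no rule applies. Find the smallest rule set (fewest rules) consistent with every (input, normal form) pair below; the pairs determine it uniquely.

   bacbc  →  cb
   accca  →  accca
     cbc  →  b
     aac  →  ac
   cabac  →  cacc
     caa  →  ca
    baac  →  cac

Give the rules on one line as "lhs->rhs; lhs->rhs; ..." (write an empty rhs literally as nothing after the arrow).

aa->a; ba->c; cbc->b

  | bacbc => ccbc => cb
  | accca
  | cbc => b
  | aac => ac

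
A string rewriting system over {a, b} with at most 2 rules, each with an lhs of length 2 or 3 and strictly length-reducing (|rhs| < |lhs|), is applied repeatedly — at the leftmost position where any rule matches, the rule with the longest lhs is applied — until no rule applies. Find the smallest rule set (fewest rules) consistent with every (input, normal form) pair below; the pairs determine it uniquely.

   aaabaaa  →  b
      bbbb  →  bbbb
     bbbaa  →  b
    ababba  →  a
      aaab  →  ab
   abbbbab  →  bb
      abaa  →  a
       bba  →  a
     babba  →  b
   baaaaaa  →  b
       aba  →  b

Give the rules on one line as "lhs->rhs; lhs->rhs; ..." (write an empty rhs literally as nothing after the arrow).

aa->b; ba->a

  | aaabaaa => babaaa => abaaa => aaaa => baa => aa => b
  | bbbb
  | bbbaa => bbaa => baa => aa => b
  | ababba => aabba => bbba => bba => ba => a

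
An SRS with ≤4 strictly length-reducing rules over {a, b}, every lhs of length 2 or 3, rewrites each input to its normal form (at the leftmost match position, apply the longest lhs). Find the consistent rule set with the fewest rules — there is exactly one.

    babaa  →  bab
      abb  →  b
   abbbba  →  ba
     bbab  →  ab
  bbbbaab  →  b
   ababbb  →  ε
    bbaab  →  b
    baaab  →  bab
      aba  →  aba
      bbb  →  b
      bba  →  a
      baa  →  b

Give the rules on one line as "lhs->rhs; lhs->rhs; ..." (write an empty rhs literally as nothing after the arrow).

aa->; abb->b; bb->

  | babaa => bab
  | abb => b
  | abbbba => bbba => ba
  | bbab => ab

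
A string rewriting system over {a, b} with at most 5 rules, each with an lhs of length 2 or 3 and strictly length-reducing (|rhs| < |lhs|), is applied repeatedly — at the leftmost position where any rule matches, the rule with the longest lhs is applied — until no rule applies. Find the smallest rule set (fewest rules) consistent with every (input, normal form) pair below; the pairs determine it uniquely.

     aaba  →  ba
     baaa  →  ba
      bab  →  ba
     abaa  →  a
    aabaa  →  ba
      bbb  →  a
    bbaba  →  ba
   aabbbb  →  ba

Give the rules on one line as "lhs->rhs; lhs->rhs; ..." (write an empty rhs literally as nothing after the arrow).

aa->a; aab->ba; ab->a; bb->a

  | aaba => baa => ba
  | baaa => baa => ba
  | bab => ba
  | abaa => aaa => aa => a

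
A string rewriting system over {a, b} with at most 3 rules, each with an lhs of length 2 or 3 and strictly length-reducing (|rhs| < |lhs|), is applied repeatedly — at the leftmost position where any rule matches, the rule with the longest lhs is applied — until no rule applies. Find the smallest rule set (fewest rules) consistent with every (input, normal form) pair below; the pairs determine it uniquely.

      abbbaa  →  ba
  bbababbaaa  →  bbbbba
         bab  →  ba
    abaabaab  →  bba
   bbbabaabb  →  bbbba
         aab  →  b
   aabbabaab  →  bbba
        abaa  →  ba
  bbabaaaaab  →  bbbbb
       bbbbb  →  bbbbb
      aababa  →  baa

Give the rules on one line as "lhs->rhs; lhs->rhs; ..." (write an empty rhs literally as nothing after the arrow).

  | abbbaa => abbaa => abaa => aaa => ba
  | bbababbaaa => bbaabbaaa => bbbbaaa => bbbbba
  | bab => ba
  | abaabaab => aaabaab => babaab => baaab => bbab => bba

aaa->ba; aab->b; ab->a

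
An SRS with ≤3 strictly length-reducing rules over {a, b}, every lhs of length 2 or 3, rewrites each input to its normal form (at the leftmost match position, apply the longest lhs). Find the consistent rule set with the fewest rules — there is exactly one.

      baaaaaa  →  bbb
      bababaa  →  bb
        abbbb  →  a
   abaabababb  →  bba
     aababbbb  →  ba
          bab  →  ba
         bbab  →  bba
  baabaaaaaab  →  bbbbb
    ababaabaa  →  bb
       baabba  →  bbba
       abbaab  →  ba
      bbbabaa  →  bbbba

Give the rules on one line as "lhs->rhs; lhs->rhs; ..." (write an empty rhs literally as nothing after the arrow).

  | baaaaaa => bbaaaa => bbbaa => bbb
  | bababaa => baabaa => bbaa => bb
  | abbbb => abbb => abb => ab => a
  | abaabababb => aaabababb => babababb => baababb => bbabb => bbab => bba

aa->; aaa->ba; ab->a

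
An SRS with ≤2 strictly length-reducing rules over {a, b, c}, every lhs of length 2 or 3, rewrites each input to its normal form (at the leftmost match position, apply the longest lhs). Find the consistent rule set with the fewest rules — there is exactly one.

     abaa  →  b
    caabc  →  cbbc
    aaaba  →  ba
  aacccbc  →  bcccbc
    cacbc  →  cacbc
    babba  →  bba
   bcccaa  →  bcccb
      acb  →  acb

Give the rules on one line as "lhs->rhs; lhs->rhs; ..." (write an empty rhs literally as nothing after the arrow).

  | abaa => aa => b
  | caabc => cbbc
  | aaaba => baba => ba
  | aacccbc => bcccbc

aa->b; ab->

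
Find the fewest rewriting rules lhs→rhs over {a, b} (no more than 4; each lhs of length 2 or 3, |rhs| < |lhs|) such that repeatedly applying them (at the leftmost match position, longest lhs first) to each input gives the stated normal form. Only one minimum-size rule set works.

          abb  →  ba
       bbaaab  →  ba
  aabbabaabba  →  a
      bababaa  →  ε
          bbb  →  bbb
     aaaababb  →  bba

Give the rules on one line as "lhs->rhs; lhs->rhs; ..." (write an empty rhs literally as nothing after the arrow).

aa->; ab->a; abb->ba; baa->ab

  | abb => ba
  | bbaaab => babab => baab => abb => ba
  | aabbabaabba => bbabaabba => bbaaabba => bababba => baabba => abbba => baba => baa => ab => a
  | bababaa => baabaa => abbaa => baaa => aba => aa => ε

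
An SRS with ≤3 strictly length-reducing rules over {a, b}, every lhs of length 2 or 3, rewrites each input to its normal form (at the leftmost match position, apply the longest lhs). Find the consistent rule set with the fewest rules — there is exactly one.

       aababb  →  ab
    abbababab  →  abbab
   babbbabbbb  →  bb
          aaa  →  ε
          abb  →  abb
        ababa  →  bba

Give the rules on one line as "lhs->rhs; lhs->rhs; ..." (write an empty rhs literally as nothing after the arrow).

  | aababb => abbb => ab
  | abbababab => abbbbab => abbab
  | babbbabbbb => bababbbb => bbbbbb => bbbb => bb
  | aaa => ε

aaa->; aba->b; bbb->b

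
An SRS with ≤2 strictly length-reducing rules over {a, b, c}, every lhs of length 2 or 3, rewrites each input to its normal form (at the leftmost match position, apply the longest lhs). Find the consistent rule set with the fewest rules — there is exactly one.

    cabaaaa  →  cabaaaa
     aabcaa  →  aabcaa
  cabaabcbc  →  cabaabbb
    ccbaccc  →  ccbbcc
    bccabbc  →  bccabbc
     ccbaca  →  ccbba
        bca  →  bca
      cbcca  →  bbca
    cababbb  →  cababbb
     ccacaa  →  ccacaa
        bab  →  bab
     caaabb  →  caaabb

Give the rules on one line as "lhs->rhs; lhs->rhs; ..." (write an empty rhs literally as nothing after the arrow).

  | cabaaaa
  | aabcaa
  | cabaabcbc => cabaabbb
  | ccbaccc => ccbbcc

bac->bb; cbc->bb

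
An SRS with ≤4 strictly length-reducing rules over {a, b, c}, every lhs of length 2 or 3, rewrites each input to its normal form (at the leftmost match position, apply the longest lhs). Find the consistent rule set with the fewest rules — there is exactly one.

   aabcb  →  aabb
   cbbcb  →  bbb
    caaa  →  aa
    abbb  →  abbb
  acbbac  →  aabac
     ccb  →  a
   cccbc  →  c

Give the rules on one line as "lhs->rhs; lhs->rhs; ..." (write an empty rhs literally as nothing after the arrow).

acb->aa; ca->; cb->b; ccb->a

  | aabcb => aabb
  | cbbcb => bbcb => bbb
  | caaa => aa
  | abbb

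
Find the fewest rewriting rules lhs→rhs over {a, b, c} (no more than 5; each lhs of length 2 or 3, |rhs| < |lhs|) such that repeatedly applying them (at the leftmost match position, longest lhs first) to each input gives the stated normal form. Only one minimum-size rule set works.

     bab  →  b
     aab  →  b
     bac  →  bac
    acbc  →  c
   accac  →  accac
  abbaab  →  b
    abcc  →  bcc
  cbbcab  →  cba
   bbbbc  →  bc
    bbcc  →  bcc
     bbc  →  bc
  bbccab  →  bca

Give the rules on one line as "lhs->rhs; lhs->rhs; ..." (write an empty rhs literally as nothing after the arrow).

ab->b; acb->; bb->b; cab->a

  | bab => bb => b
  | aab => ab => b
  | bac
  | acbc => c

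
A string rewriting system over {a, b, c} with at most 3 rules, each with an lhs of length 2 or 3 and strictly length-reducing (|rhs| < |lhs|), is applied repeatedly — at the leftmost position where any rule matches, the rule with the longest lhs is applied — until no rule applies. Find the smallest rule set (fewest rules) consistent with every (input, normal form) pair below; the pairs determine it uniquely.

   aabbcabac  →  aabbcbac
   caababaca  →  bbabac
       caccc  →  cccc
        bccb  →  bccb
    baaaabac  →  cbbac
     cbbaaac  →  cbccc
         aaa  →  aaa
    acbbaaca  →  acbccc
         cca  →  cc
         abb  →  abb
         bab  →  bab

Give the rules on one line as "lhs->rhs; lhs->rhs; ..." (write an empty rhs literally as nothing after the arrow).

baa->cc; ca->c; caa->b

  | aabbcabac => aabbcbac
  | caababaca => bbabaca => bbabac
  | caccc => cccc
  | bccb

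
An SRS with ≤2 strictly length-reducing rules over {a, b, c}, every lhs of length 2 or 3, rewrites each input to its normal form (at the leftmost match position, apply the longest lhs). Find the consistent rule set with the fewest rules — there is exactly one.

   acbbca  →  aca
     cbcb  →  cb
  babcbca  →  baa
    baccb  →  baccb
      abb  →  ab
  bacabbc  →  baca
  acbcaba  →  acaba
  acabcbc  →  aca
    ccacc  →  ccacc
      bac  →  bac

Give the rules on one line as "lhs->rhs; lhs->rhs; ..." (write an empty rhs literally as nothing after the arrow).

bb->b; bc->

  | acbbca => acbca => aca
  | cbcb => cb
  | babcbca => babca => baa
  | baccb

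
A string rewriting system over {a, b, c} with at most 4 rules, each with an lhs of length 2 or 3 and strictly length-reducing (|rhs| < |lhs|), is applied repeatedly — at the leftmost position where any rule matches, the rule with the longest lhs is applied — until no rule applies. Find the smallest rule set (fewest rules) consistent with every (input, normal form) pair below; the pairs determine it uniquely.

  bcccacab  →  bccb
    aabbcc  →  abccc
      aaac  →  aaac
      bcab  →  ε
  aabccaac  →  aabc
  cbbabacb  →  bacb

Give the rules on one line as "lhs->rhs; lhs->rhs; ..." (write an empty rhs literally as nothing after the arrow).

abb->bc; bb->; ca->

  | bcccacab => bcccab => bccb
  | aabbcc => abccc
  | aaac
  | bcab => bb => ε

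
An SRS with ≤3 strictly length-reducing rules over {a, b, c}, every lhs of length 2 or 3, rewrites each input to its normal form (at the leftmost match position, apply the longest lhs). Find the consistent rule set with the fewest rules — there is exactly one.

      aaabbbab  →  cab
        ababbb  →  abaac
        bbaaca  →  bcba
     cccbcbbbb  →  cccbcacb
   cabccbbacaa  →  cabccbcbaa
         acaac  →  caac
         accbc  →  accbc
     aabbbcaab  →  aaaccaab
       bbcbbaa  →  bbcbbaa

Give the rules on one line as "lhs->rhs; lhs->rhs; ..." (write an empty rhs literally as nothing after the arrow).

aca->ca; bac->cb; bbb->ac

  | aaabbbab => aaaacab => aaacab => aacab => acab => cab
  | ababbb => abaac
  | bbaaca => bbaca => bcba
  | cccbcbbbb => cccbcacb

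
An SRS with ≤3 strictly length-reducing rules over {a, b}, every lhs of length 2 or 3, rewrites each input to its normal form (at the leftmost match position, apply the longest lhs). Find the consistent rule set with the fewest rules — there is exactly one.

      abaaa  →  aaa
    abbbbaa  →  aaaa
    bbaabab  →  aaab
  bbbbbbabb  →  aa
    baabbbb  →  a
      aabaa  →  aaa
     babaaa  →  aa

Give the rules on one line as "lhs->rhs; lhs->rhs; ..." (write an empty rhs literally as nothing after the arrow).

ba->; bb->; bba->aa

  | abaaa => aaa
  | abbbbaa => abbaa => aaaa
  | bbaabab => aaabab => aaab
  | bbbbbbabb => bbbbabb => bbabb => aabb => aa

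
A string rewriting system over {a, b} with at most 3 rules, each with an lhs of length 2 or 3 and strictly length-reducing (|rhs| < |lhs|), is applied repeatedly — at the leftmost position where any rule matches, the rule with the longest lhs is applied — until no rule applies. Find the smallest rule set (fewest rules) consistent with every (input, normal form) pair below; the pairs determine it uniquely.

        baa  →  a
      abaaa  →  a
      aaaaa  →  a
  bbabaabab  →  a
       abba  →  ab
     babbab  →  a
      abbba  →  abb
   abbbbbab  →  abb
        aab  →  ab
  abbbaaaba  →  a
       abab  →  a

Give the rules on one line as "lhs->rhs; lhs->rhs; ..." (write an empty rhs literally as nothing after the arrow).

aa->a; ba->; bab->aa

  | baa => a
  | abaaa => aaa => aa => a
  | aaaaa => aaaa => aaa => aa => a
  | bbabaabab => baaaabab => aaabab => aabab => abab => aaa => aa => a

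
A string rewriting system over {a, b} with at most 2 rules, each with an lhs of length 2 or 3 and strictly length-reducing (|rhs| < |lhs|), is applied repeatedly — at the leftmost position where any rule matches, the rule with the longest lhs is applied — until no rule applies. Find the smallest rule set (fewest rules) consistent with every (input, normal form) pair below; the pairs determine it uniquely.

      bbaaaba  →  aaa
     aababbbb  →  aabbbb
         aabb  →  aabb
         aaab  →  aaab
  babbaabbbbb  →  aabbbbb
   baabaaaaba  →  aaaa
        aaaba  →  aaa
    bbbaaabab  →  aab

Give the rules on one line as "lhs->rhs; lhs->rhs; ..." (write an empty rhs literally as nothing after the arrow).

  | bbaaaba => aaaba => aaa
  | aababbbb => aabbbb
  | aabb
  | aaab

ba->; bba->a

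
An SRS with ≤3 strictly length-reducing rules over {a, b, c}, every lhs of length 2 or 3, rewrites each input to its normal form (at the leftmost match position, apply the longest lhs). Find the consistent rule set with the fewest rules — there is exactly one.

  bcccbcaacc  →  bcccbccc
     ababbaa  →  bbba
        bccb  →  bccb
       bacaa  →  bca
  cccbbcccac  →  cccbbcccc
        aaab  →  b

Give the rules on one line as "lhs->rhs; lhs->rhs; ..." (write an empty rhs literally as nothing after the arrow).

  | bcccbcaacc => bcccbcacc => bcccbccc
  | ababbaa => babbaa => bbbaa => bbba
  | bccb
  | bacaa => bcaa => bca

aa->a; ab->b; ac->c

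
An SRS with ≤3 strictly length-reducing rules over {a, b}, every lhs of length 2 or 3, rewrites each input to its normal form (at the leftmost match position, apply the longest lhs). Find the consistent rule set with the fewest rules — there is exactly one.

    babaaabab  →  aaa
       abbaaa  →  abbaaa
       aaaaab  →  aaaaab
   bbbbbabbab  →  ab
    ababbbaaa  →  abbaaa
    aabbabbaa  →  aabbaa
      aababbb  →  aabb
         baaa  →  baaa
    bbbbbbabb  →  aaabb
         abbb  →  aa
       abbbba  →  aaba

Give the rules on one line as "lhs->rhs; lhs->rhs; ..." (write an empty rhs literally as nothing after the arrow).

bab->; bbb->a

  | babaaabab => aaabab => aaa
  | abbaaa
  | aaaaab
  | bbbbbabbab => abbabbab => abbab => ab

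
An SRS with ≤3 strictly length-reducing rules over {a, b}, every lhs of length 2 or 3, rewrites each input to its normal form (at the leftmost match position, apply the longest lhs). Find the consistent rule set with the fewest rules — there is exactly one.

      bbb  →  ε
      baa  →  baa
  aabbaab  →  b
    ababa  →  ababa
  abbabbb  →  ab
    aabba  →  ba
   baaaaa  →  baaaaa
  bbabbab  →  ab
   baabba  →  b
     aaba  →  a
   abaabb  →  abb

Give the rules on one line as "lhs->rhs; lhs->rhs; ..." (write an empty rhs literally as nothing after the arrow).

  | bbb => ε
  | baa
  | aabbaab => baab => b
  | ababa

aab->; bba->b; bbb->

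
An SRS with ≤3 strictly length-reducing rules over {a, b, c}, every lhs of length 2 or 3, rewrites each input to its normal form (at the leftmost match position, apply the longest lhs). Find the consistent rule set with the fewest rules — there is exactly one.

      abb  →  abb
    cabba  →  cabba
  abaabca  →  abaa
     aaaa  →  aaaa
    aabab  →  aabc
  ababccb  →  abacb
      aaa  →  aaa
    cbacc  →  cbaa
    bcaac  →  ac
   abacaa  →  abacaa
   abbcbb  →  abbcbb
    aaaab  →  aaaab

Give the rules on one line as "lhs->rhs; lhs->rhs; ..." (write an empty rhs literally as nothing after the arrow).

bab->bc; bca->; cc->a

  | abb
  | cabba
  | abaabca => abaa
  | aaaa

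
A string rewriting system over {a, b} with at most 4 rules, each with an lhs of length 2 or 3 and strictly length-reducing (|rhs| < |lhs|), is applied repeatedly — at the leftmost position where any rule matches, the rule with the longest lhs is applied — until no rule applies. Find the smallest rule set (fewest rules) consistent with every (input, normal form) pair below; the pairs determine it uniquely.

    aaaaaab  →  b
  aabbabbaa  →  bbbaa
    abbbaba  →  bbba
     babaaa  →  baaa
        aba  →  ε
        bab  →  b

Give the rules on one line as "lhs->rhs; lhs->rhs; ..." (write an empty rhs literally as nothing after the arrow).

  | aaaaaab => aaaaab => aaaab => aaab => aab => ab => b
  | aabbabbaa => abbabbaa => bbabbaa => bbbaa
  | abbbaba => bbbaba => bbba
  | babaaa => baaa

ab->b; aba->; bab->b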